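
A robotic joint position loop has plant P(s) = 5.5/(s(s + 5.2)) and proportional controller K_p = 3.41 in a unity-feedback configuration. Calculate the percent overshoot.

Closed-loop characteristic equation: s² + 5.2s + 18.76 = 0, so ω_n = 4.331 rad/s and ζ = 5.2/(2·4.331) = 0.6004.
%OS = 100·exp(−πζ/√(1−ζ²)) = 100·exp(−π·0.6004/√0.6396) = 9.46%.

9.46%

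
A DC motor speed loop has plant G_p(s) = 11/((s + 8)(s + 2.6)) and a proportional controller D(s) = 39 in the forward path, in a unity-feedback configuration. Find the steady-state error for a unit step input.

0.0462

The loop is type 0. Static position error constant K_pos = D(0)·G_p(0) = 39·0.5288 = 20.62.
Steady-state error to a unit step: e_ss = 1/(1+K_pos) = 1/21.62 = 0.0462.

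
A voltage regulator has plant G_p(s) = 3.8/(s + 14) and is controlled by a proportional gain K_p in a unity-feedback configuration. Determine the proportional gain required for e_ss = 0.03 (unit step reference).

The loop is type 0, so e_ss(step) = 1/(1 + K_pos) with K_pos = K_p·G_p(0).
G_p(0) = 0.2714. Require 1/(1 + K_p·0.2714) = 0.03, so 1 + 0.2714·K_p = 33.33.
K_p = (33.33 − 1)/0.2714 = 119.

K_p = 119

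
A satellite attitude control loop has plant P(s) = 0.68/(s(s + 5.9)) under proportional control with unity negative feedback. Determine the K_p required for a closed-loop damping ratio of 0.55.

Closed-loop characteristic equation: s² + 5.9s + K_p·0.68 = 0.
So ω_n = √(0.68K_p) and 2ζω_n = 5.9, giving ζ = 5.9/(2√(0.68K_p)).
Setting ζ = 0.55: √(0.68K_p) = 5.9/(2·0.55) = 5.364, so K_p = 28.77/0.68 = 42.3.

K_p = 42.3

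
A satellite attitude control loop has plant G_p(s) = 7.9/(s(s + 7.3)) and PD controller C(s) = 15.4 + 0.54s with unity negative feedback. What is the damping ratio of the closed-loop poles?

Forward path: (15.4 + 0.54s)·7.9/(s(s+7.3)). The closed-loop characteristic equation is s² + (7.3 + 7.9·0.54)s + 7.9·15.4 = 0.
That is s² + 11.57s + 121.7 = 0, so ω_n = 11.03 rad/s and ζ = 11.57/(2·11.03) = 0.5243.

ζ = 0.524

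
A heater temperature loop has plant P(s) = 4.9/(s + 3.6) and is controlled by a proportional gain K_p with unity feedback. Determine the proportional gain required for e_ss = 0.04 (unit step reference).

K_p = 17.6

The loop is type 0, so e_ss(step) = 1/(1 + K_pos) with K_pos = K_p·P(0).
P(0) = 1.361. Require 1/(1 + K_p·1.361) = 0.04, so 1 + 1.361·K_p = 25.
K_p = (25 − 1)/1.361 = 17.6.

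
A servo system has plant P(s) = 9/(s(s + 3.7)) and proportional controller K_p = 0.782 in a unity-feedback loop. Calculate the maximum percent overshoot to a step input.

Closed-loop characteristic equation: s² + 3.7s + 7.038 = 0, so ω_n = 2.653 rad/s and ζ = 3.7/(2·2.653) = 0.6973.
%OS = 100·exp(−πζ/√(1−ζ²)) = 100·exp(−π·0.6973/√0.5137) = 4.7%.

4.7%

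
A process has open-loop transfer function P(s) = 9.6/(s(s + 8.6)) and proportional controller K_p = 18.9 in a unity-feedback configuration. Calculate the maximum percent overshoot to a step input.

The closed-loop denominator s² + 8.6s + 181.4 gives ω_n = √181.4 = 13.47 and ζ = 8.6/(2ω_n) = 0.3192.
%OS = 100·exp(−πζ/√(1−ζ²)) = 100·exp(−π·0.3192/√0.8981) = 34.7%.

34.7%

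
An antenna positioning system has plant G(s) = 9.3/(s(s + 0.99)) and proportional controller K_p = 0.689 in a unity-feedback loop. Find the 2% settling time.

T_s ≈ 8.08 s

From 1 + K_pG(s) = 0: s² + 0.99s + 6.408 = 0 ⇒ ω_n = 2.531, ζ = 0.1955.
2% settling time T_s ≈ 4/(ζω_n) = 4/0.495 = 8.08 s.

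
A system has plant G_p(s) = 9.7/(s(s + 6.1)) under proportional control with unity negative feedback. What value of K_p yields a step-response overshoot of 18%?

From %OS = 100·exp(−πζ/√(1−ζ²)) = 18%, ζ = −ln(0.18)/√(π²+ln²(0.18)) = 0.4791.
Characteristic equation s² + 6.1s + 9.7K_p = 0 gives ζ = 6.1/(2√(9.7K_p)).
Setting ζ = 0.4791: √(9.7K_p) = 6.1/(2·0.4791) = 6.366, so K_p = 40.53/9.7 = 4.18.

K_p = 4.18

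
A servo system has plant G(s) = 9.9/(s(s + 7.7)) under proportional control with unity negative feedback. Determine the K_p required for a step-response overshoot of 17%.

K_p = 6.2

From %OS = 100·exp(−πζ/√(1−ζ²)) = 17%, ζ = −ln(0.17)/√(π²+ln²(0.17)) = 0.4913.
Characteristic equation s² + 7.7s + 9.9K_p = 0 gives ζ = 7.7/(2√(9.9K_p)).
Setting ζ = 0.4913: √(9.9K_p) = 7.7/(2·0.4913) = 7.837, so K_p = 61.41/9.9 = 6.2.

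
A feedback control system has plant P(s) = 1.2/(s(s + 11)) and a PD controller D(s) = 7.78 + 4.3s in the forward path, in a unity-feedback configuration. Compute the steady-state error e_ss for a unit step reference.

The open loop D(s)P(s) has a pole at the origin (type 1), so the static position error constant is infinite and e_ss = 1/(1+∞) = 0.

0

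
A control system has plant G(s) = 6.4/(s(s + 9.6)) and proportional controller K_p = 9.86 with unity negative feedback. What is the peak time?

T_p = 0.496 s

Closed-loop characteristic equation: s² + 9.6s + 63.1 = 0, so ω_n = 7.944 rad/s and ζ = 9.6/(2·7.944) = 0.6042.
Damped frequency ω_d = ω_n√(1−ζ²) = 6.33 rad/s, so peak time T_p = π/ω_d = 0.496 s.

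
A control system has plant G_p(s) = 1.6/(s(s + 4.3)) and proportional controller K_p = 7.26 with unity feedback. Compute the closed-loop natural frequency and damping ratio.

The closed-loop denominator is s(s+4.3) + 7.26·1.6 = s² + 4.3s + 11.62.
Matching s² + 2ζω_n s + ω_n²: ω_n = √11.62 = 3.408 rad/s and 2ζω_n = 4.3, so ζ = 4.3/(2·3.408) = 0.631.

ω_n = 3.41 rad/s, ζ = 0.631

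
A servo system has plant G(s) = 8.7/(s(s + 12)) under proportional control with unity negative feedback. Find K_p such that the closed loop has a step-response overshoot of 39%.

From %OS = 100·exp(−πζ/√(1−ζ²)) = 39%, ζ = −ln(0.39)/√(π²+ln²(0.39)) = 0.2871.
Characteristic equation s² + 12s + 8.7K_p = 0 gives ζ = 12/(2√(8.7K_p)).
Setting ζ = 0.2871: √(8.7K_p) = 12/(2·0.2871) = 20.9, so K_p = 436.7/8.7 = 50.2.

K_p = 50.2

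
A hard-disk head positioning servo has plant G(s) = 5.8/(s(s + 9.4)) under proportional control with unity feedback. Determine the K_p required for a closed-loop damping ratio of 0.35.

K_p = 31.1

Closed-loop characteristic equation: s² + 9.4s + K_p·5.8 = 0.
So ω_n = √(5.8K_p) and 2ζω_n = 9.4, giving ζ = 9.4/(2√(5.8K_p)).
Setting ζ = 0.35: √(5.8K_p) = 9.4/(2·0.35) = 13.43, so K_p = 180.3/5.8 = 31.1.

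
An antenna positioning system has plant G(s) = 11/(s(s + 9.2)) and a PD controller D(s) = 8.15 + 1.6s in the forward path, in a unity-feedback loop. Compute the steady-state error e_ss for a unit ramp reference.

0.103

The loop has one pole at the origin (type 1). Velocity error constant K_v = lim_{s→0} s·D(s)G(s) = 8.15·11/9.2 = 9.745.
Steady-state error to a unit ramp: e_ss = 1/K_v = 0.103.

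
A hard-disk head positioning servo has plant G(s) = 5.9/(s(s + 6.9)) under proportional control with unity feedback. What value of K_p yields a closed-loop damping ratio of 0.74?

K_p = 3.68

Closed-loop characteristic equation: s² + 6.9s + K_p·5.9 = 0.
So ω_n = √(5.9K_p) and 2ζω_n = 6.9, giving ζ = 6.9/(2√(5.9K_p)).
Setting ζ = 0.74: √(5.9K_p) = 6.9/(2·0.74) = 4.662, so K_p = 21.74/5.9 = 3.68.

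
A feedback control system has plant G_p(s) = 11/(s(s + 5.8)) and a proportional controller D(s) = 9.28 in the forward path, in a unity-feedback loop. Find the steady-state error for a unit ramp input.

0.0568

The loop has one pole at the origin (type 1). Velocity error constant K_v = lim_{s→0} s·D(s)G_p(s) = 9.28·11/5.8 = 17.6.
Steady-state error to a unit ramp: e_ss = 1/K_v = 0.0568.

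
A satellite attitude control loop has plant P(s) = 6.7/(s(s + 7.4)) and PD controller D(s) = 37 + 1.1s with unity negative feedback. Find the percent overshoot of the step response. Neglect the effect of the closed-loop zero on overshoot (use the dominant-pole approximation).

Forward path: (37 + 1.1s)·6.7/(s(s+7.4)). The closed-loop characteristic equation is s² + (7.4 + 6.7·1.1)s + 6.7·37 = 0.
That is s² + 14.77s + 247.9 = 0, so ω_n = 15.74 rad/s and ζ = 14.77/(2·15.74) = 0.469.
%OS = 100·exp(−πζ/√(1−ζ²)) = 18.9%.

18.9%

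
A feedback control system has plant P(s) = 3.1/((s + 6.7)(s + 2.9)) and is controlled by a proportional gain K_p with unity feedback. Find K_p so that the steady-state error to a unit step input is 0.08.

Steady-state error for a unit step on this type-0 loop is 1/(1 + K_p·P(0)).
P(0) = 0.1595. Require 1/(1 + K_p·0.1595) = 0.08, so 1 + 0.1595·K_p = 12.5.
K_p = (12.5 − 1)/0.1595 = 72.1.

K_p = 72.1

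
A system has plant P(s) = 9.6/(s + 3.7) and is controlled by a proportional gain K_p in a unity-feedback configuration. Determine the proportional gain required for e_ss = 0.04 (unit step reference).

Steady-state error for a unit step on this type-0 loop is 1/(1 + K_p·P(0)).
P(0) = 2.595. Require 1/(1 + K_p·2.595) = 0.04, so 1 + 2.595·K_p = 25.
K_p = (25 − 1)/2.595 = 9.25.

K_p = 9.25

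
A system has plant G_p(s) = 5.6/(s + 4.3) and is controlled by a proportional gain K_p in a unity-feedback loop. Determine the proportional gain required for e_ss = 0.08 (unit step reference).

For a type-0 loop with proportional control, e_ss = 1/(1 + K_p·G_p(0)).
G_p(0) = 1.302. Require 1/(1 + K_p·1.302) = 0.08, so 1 + 1.302·K_p = 12.5.
K_p = (12.5 − 1)/1.302 = 8.83.

K_p = 8.83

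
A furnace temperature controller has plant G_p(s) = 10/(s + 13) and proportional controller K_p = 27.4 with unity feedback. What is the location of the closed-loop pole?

Closed-loop transfer function: T(s) = K_p·G_p(s)/(1 + K_p·G_p(s)) = 274/(s + 13 + 274) = 274/(s + 287).
The closed-loop pole is at s = −287.

s = -287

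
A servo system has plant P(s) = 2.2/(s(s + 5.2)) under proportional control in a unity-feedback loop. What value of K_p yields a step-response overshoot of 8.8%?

K_p = 8.21

From %OS = 100·exp(−πζ/√(1−ζ²)) = 8.8%, ζ = −ln(0.088)/√(π²+ln²(0.088)) = 0.6119.
Characteristic equation s² + 5.2s + 2.2K_p = 0 gives ζ = 5.2/(2√(2.2K_p)).
Setting ζ = 0.6119: √(2.2K_p) = 5.2/(2·0.6119) = 4.249, so K_p = 18.05/2.2 = 8.21.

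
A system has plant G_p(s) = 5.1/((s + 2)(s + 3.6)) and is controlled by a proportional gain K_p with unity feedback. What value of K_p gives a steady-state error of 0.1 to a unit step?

For a type-0 loop with proportional control, e_ss = 1/(1 + K_p·G_p(0)).
G_p(0) = 0.7083. Require 1/(1 + K_p·0.7083) = 0.1, so 1 + 0.7083·K_p = 10.
K_p = (10 − 1)/0.7083 = 12.7.

K_p = 12.7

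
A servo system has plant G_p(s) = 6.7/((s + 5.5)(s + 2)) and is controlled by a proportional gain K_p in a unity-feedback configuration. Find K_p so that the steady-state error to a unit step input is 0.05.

K_p = 31.2

Steady-state error for a unit step on this type-0 loop is 1/(1 + K_p·G_p(0)).
G_p(0) = 0.6091. Require 1/(1 + K_p·0.6091) = 0.05, so 1 + 0.6091·K_p = 20.
K_p = (20 − 1)/0.6091 = 31.2.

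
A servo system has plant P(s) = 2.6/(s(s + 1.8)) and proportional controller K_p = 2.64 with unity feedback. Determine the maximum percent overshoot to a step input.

The closed-loop denominator s² + 1.8s + 6.864 gives ω_n = √6.864 = 2.62 and ζ = 1.8/(2ω_n) = 0.3435.
%OS = 100·exp(−πζ/√(1−ζ²)) = 100·exp(−π·0.3435/√0.882) = 31.7%.

31.7%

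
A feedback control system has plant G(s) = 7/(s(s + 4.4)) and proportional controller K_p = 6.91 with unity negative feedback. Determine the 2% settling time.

From 1 + K_pG(s) = 0: s² + 4.4s + 48.37 = 0 ⇒ ω_n = 6.955, ζ = 0.3163.
2% settling time T_s ≈ 4/(ζω_n) = 4/2.2 = 1.82 s.

T_s ≈ 1.82 s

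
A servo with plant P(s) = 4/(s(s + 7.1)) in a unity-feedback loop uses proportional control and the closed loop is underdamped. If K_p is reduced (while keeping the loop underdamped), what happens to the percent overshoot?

decrease

ζ = 7.1/(2√(4K_p)) rises as K_p falls; higher damping means less overshoot.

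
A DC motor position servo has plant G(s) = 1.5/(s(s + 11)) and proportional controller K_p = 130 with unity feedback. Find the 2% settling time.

T_s ≈ 0.727 s

The closed-loop denominator s² + 11s + 195 gives ω_n = √195 = 13.96 and ζ = 11/(2ω_n) = 0.3939.
2% settling time T_s ≈ 4/(ζω_n) = 4/5.5 = 0.727 s.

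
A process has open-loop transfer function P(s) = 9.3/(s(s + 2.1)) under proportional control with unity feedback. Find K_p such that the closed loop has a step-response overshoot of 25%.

From %OS = 100·exp(−πζ/√(1−ζ²)) = 25%, ζ = −ln(0.25)/√(π²+ln²(0.25)) = 0.4037.
Characteristic equation s² + 2.1s + 9.3K_p = 0 gives ζ = 2.1/(2√(9.3K_p)).
Setting ζ = 0.4037: √(9.3K_p) = 2.1/(2·0.4037) = 2.601, so K_p = 6.764/9.3 = 0.727.

K_p = 0.727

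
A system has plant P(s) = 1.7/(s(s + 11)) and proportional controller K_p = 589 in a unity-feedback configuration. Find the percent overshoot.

From 1 + K_pP(s) = 0: s² + 11s + 1001 = 0 ⇒ ω_n = 31.64, ζ = 0.1738.
%OS = 100·exp(−πζ/√(1−ζ²)) = 100·exp(−π·0.1738/√0.9698) = 57.4%.

57.4%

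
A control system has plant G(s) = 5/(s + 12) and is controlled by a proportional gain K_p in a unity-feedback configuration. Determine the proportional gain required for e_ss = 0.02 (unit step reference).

The loop is type 0, so e_ss(step) = 1/(1 + K_pos) with K_pos = K_p·G(0).
G(0) = 0.4167. Require 1/(1 + K_p·0.4167) = 0.02, so 1 + 0.4167·K_p = 50.
K_p = (50 − 1)/0.4167 = 118.

K_p = 118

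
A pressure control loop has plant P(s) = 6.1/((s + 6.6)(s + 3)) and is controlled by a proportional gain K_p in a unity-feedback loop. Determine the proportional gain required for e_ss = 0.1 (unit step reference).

For a type-0 loop with proportional control, e_ss = 1/(1 + K_p·P(0)).
P(0) = 0.3081. Require 1/(1 + K_p·0.3081) = 0.1, so 1 + 0.3081·K_p = 10.
K_p = (10 − 1)/0.3081 = 29.2.

K_p = 29.2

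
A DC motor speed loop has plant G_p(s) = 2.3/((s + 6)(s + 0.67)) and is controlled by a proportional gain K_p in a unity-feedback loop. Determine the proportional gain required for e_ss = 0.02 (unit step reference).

The loop is type 0, so e_ss(step) = 1/(1 + K_pos) with K_pos = K_p·G_p(0).
G_p(0) = 0.5721. Require 1/(1 + K_p·0.5721) = 0.02, so 1 + 0.5721·K_p = 50.
K_p = (50 − 1)/0.5721 = 85.6.

K_p = 85.6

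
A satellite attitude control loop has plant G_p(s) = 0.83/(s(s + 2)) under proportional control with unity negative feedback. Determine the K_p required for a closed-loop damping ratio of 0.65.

K_p = 2.85

Closed-loop characteristic equation: s² + 2s + K_p·0.83 = 0.
So ω_n = √(0.83K_p) and 2ζω_n = 2, giving ζ = 2/(2√(0.83K_p)).
Setting ζ = 0.65: √(0.83K_p) = 2/(2·0.65) = 1.538, so K_p = 2.367/0.83 = 2.85.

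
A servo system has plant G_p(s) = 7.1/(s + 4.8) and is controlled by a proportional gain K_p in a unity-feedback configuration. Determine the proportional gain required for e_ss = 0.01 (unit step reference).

The loop is type 0, so e_ss(step) = 1/(1 + K_pos) with K_pos = K_p·G_p(0).
G_p(0) = 1.479. Require 1/(1 + K_p·1.479) = 0.01, so 1 + 1.479·K_p = 100.
K_p = (100 − 1)/1.479 = 66.9.

K_p = 66.9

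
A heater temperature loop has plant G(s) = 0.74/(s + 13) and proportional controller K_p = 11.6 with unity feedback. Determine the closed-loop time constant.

Closed-loop transfer function: T(s) = K_p·G(s)/(1 + K_p·G(s)) = 8.584/(s + 13 + 8.584) = 8.584/(s + 21.58).
Time constant τ = 1/21.58 = 0.0463 s.

τ = 0.0463 s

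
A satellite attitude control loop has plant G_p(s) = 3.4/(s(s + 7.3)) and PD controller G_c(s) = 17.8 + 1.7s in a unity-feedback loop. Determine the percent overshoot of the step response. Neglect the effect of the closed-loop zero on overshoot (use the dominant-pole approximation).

0.762%

Forward path: (17.8 + 1.7s)·3.4/(s(s+7.3)). The closed-loop characteristic equation is s² + (7.3 + 3.4·1.7)s + 3.4·17.8 = 0.
That is s² + 13.08s + 60.52 = 0, so ω_n = 7.779 rad/s and ζ = 13.08/(2·7.779) = 0.8407.
%OS = 100·exp(−πζ/√(1−ζ²)) = 0.762%.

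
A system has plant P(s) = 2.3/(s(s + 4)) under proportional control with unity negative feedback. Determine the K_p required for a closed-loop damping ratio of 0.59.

Closed-loop characteristic equation: s² + 4s + K_p·2.3 = 0.
So ω_n = √(2.3K_p) and 2ζω_n = 4, giving ζ = 4/(2√(2.3K_p)).
Setting ζ = 0.59: √(2.3K_p) = 4/(2·0.59) = 3.39, so K_p = 11.49/2.3 = 5.

K_p = 5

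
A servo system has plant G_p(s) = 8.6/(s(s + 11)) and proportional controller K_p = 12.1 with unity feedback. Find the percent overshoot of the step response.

13.4%

The closed-loop denominator s² + 11s + 104.1 gives ω_n = √104.1 = 10.2 and ζ = 11/(2ω_n) = 0.5392.
%OS = 100·exp(−πζ/√(1−ζ²)) = 100·exp(−π·0.5392/√0.7093) = 13.4%.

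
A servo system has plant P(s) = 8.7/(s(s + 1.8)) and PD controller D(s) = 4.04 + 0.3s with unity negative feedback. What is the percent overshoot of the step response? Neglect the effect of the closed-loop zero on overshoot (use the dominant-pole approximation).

Forward path: (4.04 + 0.3s)·8.7/(s(s+1.8)). The closed-loop characteristic equation is s² + (1.8 + 8.7·0.3)s + 8.7·4.04 = 0.
That is s² + 4.41s + 35.15 = 0, so ω_n = 5.929 rad/s and ζ = 4.41/(2·5.929) = 0.3719.
%OS = 100·exp(−πζ/√(1−ζ²)) = 28.4%.

28.4%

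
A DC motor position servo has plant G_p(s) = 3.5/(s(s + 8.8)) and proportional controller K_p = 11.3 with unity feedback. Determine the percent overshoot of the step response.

The closed-loop denominator s² + 8.8s + 39.55 gives ω_n = √39.55 = 6.289 and ζ = 8.8/(2ω_n) = 0.6996.
%OS = 100·exp(−πζ/√(1−ζ²)) = 100·exp(−π·0.6996/√0.5105) = 4.61%.

4.61%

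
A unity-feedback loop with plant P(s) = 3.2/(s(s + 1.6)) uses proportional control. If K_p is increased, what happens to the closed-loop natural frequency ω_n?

increase

ω_n = √(3.2·K_p), which grows with K_p.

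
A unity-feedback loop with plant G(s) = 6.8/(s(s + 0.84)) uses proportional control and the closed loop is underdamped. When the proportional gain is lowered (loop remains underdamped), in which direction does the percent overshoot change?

decrease

ζ = 0.84/(2√(6.8K_p)) rises as K_p falls; higher damping means less overshoot.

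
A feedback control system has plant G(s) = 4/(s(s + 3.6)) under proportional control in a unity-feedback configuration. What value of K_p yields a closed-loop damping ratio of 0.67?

Closed-loop characteristic equation: s² + 3.6s + K_p·4 = 0.
So ω_n = √(4K_p) and 2ζω_n = 3.6, giving ζ = 3.6/(2√(4K_p)).
Setting ζ = 0.67: √(4K_p) = 3.6/(2·0.67) = 2.687, so K_p = 7.218/4 = 1.8.

K_p = 1.8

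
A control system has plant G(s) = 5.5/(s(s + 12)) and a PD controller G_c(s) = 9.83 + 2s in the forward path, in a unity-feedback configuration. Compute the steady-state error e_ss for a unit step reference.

0

The open loop G_c(s)G(s) has a pole at the origin (type 1), so the static position error constant is infinite and e_ss = 1/(1+∞) = 0.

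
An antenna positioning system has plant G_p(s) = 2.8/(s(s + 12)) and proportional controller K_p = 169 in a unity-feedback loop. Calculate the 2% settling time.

T_s ≈ 0.667 s

The closed-loop denominator s² + 12s + 473.2 gives ω_n = √473.2 = 21.75 and ζ = 12/(2ω_n) = 0.2758.
2% settling time T_s ≈ 4/(ζω_n) = 4/6 = 0.667 s.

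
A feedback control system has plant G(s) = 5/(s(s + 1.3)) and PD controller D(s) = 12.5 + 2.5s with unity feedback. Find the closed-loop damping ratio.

ζ = 0.873

Forward path: (12.5 + 2.5s)·5/(s(s+1.3)). The closed-loop characteristic equation is s² + (1.3 + 5·2.5)s + 5·12.5 = 0.
That is s² + 13.8s + 62.5 = 0, so ω_n = 7.906 rad/s and ζ = 13.8/(2·7.906) = 0.8728.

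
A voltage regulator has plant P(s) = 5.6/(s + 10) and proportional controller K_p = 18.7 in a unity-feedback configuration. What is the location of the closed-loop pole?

Closed-loop transfer function: T(s) = K_p·P(s)/(1 + K_p·P(s)) = 104.7/(s + 10 + 104.7) = 104.7/(s + 114.7).
The closed-loop pole is at s = −114.7.

s = -114.7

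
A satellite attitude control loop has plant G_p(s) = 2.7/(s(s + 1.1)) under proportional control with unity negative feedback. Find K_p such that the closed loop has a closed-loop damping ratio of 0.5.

K_p = 0.448

Closed-loop characteristic equation: s² + 1.1s + K_p·2.7 = 0.
So ω_n = √(2.7K_p) and 2ζω_n = 1.1, giving ζ = 1.1/(2√(2.7K_p)).
Setting ζ = 0.5: √(2.7K_p) = 1.1/(2·0.5) = 1.1, so K_p = 1.21/2.7 = 0.448.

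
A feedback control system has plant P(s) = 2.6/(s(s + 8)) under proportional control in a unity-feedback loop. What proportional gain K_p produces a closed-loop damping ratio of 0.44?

Closed-loop characteristic equation: s² + 8s + K_p·2.6 = 0.
So ω_n = √(2.6K_p) and 2ζω_n = 8, giving ζ = 8/(2√(2.6K_p)).
Setting ζ = 0.44: √(2.6K_p) = 8/(2·0.44) = 9.091, so K_p = 82.64/2.6 = 31.8.

K_p = 31.8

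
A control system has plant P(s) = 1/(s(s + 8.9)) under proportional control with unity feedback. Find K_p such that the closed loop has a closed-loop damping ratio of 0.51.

Closed-loop characteristic equation: s² + 8.9s + K_p·1 = 0.
So ω_n = √(1K_p) and 2ζω_n = 8.9, giving ζ = 8.9/(2√(1K_p)).
Setting ζ = 0.51: √(1K_p) = 8.9/(2·0.51) = 8.725, so K_p = 76.13/1 = 76.1.

K_p = 76.1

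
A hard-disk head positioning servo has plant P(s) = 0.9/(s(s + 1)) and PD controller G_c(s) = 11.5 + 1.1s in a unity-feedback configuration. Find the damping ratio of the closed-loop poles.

ζ = 0.309

Forward path: (11.5 + 1.1s)·0.9/(s(s+1)). The closed-loop characteristic equation is s² + (1 + 0.9·1.1)s + 0.9·11.5 = 0.
That is s² + 1.99s + 10.35 = 0, so ω_n = 3.217 rad/s and ζ = 1.99/(2·3.217) = 0.3093.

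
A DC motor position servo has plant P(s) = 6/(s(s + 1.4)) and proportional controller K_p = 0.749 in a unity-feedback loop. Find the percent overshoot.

33.3%

Closed-loop characteristic equation: s² + 1.4s + 4.494 = 0, so ω_n = 2.12 rad/s and ζ = 1.4/(2·2.12) = 0.3302.
%OS = 100·exp(−πζ/√(1−ζ²)) = 100·exp(−π·0.3302/√0.891) = 33.3%.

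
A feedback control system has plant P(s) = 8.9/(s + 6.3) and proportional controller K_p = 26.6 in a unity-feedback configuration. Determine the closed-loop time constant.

Closed-loop transfer function: T(s) = K_p·P(s)/(1 + K_p·P(s)) = 236.7/(s + 6.3 + 236.7) = 236.7/(s + 243).
Time constant τ = 1/243 = 0.00411 s.

τ = 0.00411 s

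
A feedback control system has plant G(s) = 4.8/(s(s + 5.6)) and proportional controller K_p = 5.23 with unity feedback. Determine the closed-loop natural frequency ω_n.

ω_n = 5.01 rad/s

1 + K_p·G(s) = 0 gives s² + 5.6s + 25.1 = 0.
Matching s² + 2ζω_n s + ω_n²: ω_n = √25.1 = 5.01 rad/s and 2ζω_n = 5.6, so ζ = 5.6/(2·5.01) = 0.559.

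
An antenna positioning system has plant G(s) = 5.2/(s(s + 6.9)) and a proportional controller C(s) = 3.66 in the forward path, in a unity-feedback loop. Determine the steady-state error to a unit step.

0

The open loop C(s)G(s) has a pole at the origin (type 1), so the static position error constant is infinite and e_ss = 1/(1+∞) = 0.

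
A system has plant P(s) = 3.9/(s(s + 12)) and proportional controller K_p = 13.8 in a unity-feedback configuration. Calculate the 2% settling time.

T_s ≈ 0.667 s

Closed-loop characteristic equation: s² + 12s + 53.82 = 0, so ω_n = 7.336 rad/s and ζ = 12/(2·7.336) = 0.8179.
2% settling time T_s ≈ 4/(ζω_n) = 4/6 = 0.667 s.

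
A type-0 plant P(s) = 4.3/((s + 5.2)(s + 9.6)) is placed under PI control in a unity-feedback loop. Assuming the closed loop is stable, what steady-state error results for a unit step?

The PI controller's integrator makes the forward path type 1, so e_ss to a step is zero.

0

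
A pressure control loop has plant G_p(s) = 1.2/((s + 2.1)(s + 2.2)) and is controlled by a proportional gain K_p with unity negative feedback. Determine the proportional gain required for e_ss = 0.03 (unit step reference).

K_p = 124

The loop is type 0, so e_ss(step) = 1/(1 + K_pos) with K_pos = K_p·G_p(0).
G_p(0) = 0.2597. Require 1/(1 + K_p·0.2597) = 0.03, so 1 + 0.2597·K_p = 33.33.
K_p = (33.33 − 1)/0.2597 = 124.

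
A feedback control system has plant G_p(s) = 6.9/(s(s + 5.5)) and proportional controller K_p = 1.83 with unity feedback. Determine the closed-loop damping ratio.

The closed-loop denominator is s(s+5.5) + 1.83·6.9 = s² + 5.5s + 12.63.
So ω_n² = 12.63 ⇒ ω_n = 3.553 rad/s, and ζ = 5.5/(2ω_n) = 0.774.

ζ = 0.774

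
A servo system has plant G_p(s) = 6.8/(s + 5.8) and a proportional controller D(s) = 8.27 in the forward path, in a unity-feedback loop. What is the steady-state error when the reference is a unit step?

0.0935

The loop is type 0. Static position error constant K_pos = D(0)·G_p(0) = 8.27·1.172 = 9.696.
Steady-state error to a unit step: e_ss = 1/(1+K_pos) = 1/10.7 = 0.0935.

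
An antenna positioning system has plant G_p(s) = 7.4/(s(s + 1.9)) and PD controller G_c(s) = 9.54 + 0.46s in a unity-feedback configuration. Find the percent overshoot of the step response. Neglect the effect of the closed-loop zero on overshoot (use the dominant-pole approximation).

Forward path: (9.54 + 0.46s)·7.4/(s(s+1.9)). The closed-loop characteristic equation is s² + (1.9 + 7.4·0.46)s + 7.4·9.54 = 0.
That is s² + 5.304s + 70.6 = 0, so ω_n = 8.402 rad/s and ζ = 5.304/(2·8.402) = 0.3156.
%OS = 100·exp(−πζ/√(1−ζ²)) = 35.2%.

35.2%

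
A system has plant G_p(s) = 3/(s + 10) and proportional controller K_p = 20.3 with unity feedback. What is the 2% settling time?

T_s ≈ 0.0564 s

Closed-loop transfer function: T(s) = K_p·G_p(s)/(1 + K_p·G_p(s)) = 60.9/(s + 10 + 60.9) = 60.9/(s + 70.9).
Time constant τ = 1/70.9 = 0.0141 s, so the 2% settling time is about 4τ = 0.0564 s.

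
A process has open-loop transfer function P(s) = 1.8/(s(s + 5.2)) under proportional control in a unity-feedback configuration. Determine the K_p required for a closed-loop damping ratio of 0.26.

Closed-loop characteristic equation: s² + 5.2s + K_p·1.8 = 0.
So ω_n = √(1.8K_p) and 2ζω_n = 5.2, giving ζ = 5.2/(2√(1.8K_p)).
Setting ζ = 0.26: √(1.8K_p) = 5.2/(2·0.26) = 10, so K_p = 100/1.8 = 55.6.

K_p = 55.6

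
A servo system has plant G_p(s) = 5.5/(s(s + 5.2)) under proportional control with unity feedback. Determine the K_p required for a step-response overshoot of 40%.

From %OS = 100·exp(−πζ/√(1−ζ²)) = 40%, ζ = −ln(0.4)/√(π²+ln²(0.4)) = 0.28.
Characteristic equation s² + 5.2s + 5.5K_p = 0 gives ζ = 5.2/(2√(5.5K_p)).
Setting ζ = 0.28: √(5.5K_p) = 5.2/(2·0.28) = 9.286, so K_p = 86.23/5.5 = 15.7.

K_p = 15.7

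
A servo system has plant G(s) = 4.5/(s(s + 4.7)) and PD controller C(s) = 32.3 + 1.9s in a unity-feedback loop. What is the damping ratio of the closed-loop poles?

ζ = 0.55

Forward path: (32.3 + 1.9s)·4.5/(s(s+4.7)). The closed-loop characteristic equation is s² + (4.7 + 4.5·1.9)s + 4.5·32.3 = 0.
That is s² + 13.25s + 145.3 = 0, so ω_n = 12.06 rad/s and ζ = 13.25/(2·12.06) = 0.5495.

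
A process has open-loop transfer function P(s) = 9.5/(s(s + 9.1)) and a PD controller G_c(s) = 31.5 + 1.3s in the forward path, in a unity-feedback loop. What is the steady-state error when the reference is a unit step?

The open loop G_c(s)P(s) has a pole at the origin (type 1), so the static position error constant is infinite and e_ss = 1/(1+∞) = 0.

0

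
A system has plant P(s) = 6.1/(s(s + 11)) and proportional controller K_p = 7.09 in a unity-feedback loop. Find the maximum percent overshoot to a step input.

The closed-loop denominator s² + 11s + 43.25 gives ω_n = √43.25 = 6.576 and ζ = 11/(2ω_n) = 0.8363.
%OS = 100·exp(−πζ/√(1−ζ²)) = 100·exp(−π·0.8363/√0.3006) = 0.829%.

0.829%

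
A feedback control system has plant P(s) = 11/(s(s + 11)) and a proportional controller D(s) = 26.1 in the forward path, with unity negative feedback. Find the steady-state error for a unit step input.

The open loop D(s)P(s) has a pole at the origin (type 1), so the static position error constant is infinite and e_ss = 1/(1+∞) = 0.

0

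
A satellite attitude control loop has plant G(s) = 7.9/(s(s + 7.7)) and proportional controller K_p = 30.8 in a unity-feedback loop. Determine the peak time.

From 1 + K_pG(s) = 0: s² + 7.7s + 243.3 = 0 ⇒ ω_n = 15.6, ζ = 0.2468.
Damped frequency ω_d = ω_n√(1−ζ²) = 15.12 rad/s, so peak time T_p = π/ω_d = 0.208 s.

T_p = 0.208 s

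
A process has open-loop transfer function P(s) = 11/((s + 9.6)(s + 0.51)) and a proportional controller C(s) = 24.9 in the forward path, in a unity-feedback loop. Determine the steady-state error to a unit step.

0.0176

The loop is type 0. Static position error constant K_pos = C(0)·P(0) = 24.9·2.247 = 55.94.
Steady-state error to a unit step: e_ss = 1/(1+K_pos) = 1/56.94 = 0.0176.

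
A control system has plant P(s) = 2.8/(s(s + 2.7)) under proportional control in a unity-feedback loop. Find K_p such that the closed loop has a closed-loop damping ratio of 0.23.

K_p = 12.3

Closed-loop characteristic equation: s² + 2.7s + K_p·2.8 = 0.
So ω_n = √(2.8K_p) and 2ζω_n = 2.7, giving ζ = 2.7/(2√(2.8K_p)).
Setting ζ = 0.23: √(2.8K_p) = 2.7/(2·0.23) = 5.87, so K_p = 34.45/2.8 = 12.3.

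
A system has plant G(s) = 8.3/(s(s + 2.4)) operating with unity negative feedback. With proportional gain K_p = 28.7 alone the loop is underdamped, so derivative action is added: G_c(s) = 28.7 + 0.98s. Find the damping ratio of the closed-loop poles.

Forward path: (28.7 + 0.98s)·8.3/(s(s+2.4)). The closed-loop characteristic equation is s² + (2.4 + 8.3·0.98)s + 8.3·28.7 = 0.
That is s² + 10.53s + 238.2 = 0, so ω_n = 15.43 rad/s and ζ = 10.53/(2·15.43) = 0.3413.

ζ = 0.341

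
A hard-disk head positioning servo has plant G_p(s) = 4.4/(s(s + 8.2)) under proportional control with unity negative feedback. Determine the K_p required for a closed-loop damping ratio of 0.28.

K_p = 48.7

Closed-loop characteristic equation: s² + 8.2s + K_p·4.4 = 0.
So ω_n = √(4.4K_p) and 2ζω_n = 8.2, giving ζ = 8.2/(2√(4.4K_p)).
Setting ζ = 0.28: √(4.4K_p) = 8.2/(2·0.28) = 14.64, so K_p = 214.4/4.4 = 48.7.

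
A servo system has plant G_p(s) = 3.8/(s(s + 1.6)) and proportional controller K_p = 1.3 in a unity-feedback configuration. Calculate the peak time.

T_p = 1.52 s

Closed-loop characteristic equation: s² + 1.6s + 4.94 = 0, so ω_n = 2.223 rad/s and ζ = 1.6/(2·2.223) = 0.3599.
Damped frequency ω_d = ω_n√(1−ζ²) = 2.074 rad/s, so peak time T_p = π/ω_d = 1.52 s.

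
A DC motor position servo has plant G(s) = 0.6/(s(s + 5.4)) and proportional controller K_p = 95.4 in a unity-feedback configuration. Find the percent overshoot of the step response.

30.1%

From 1 + K_pG(s) = 0: s² + 5.4s + 57.24 = 0 ⇒ ω_n = 7.566, ζ = 0.3569.
%OS = 100·exp(−πζ/√(1−ζ²)) = 100·exp(−π·0.3569/√0.8726) = 30.1%.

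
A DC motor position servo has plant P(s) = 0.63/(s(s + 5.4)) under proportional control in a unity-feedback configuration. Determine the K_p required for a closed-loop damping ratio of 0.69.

K_p = 24.3

Closed-loop characteristic equation: s² + 5.4s + K_p·0.63 = 0.
So ω_n = √(0.63K_p) and 2ζω_n = 5.4, giving ζ = 5.4/(2√(0.63K_p)).
Setting ζ = 0.69: √(0.63K_p) = 5.4/(2·0.69) = 3.913, so K_p = 15.31/0.63 = 24.3.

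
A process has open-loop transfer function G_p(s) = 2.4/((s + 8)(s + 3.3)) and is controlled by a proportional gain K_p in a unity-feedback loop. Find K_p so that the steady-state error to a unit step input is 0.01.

K_p = 1090

For a type-0 loop with proportional control, e_ss = 1/(1 + K_p·G_p(0)).
G_p(0) = 0.09091. Require 1/(1 + K_p·0.09091) = 0.01, so 1 + 0.09091·K_p = 100.
K_p = (100 − 1)/0.09091 = 1090.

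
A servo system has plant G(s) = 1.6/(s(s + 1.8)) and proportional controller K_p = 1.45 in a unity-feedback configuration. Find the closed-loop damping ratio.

ζ = 0.591

With unity feedback the closed-loop characteristic equation is s² + 1.8s + 1.45·1.6 = s² + 1.8s + 2.32 = 0.
So ω_n² = 2.32 ⇒ ω_n = 1.523 rad/s, and ζ = 1.8/(2ω_n) = 0.591.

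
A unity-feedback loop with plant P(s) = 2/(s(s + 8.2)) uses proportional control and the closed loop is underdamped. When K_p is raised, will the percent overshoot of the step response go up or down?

increase

ζ = 8.2/(2√(2K_p)) decreases as K_p grows; lower damping means more overshoot.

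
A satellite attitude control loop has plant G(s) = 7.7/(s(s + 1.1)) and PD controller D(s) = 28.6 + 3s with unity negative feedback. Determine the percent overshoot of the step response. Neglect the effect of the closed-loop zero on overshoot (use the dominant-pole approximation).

1.2%

Forward path: (28.6 + 3s)·7.7/(s(s+1.1)). The closed-loop characteristic equation is s² + (1.1 + 7.7·3)s + 7.7·28.6 = 0.
That is s² + 24.2s + 220.2 = 0, so ω_n = 14.84 rad/s and ζ = 24.2/(2·14.84) = 0.8154.
%OS = 100·exp(−πζ/√(1−ζ²)) = 1.2%.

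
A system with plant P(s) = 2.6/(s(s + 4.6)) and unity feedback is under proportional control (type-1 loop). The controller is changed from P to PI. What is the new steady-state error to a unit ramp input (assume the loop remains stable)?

The integrator raises the loop to type 2, so K_v → ∞ and e_ss to a ramp is zero.

0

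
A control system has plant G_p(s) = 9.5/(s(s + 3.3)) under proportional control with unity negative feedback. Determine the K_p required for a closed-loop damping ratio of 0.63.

Closed-loop characteristic equation: s² + 3.3s + K_p·9.5 = 0.
So ω_n = √(9.5K_p) and 2ζω_n = 3.3, giving ζ = 3.3/(2√(9.5K_p)).
Setting ζ = 0.63: √(9.5K_p) = 3.3/(2·0.63) = 2.619, so K_p = 6.859/9.5 = 0.722.

K_p = 0.722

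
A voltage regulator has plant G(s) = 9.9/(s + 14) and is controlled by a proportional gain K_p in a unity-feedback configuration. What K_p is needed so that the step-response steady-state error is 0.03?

K_p = 45.7

The loop is type 0, so e_ss(step) = 1/(1 + K_pos) with K_pos = K_p·G(0).
G(0) = 0.7071. Require 1/(1 + K_p·0.7071) = 0.03, so 1 + 0.7071·K_p = 33.33.
K_p = (33.33 − 1)/0.7071 = 45.7.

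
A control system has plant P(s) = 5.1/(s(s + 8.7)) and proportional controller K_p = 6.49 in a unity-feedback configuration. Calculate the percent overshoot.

2.65%

The closed-loop denominator s² + 8.7s + 33.1 gives ω_n = √33.1 = 5.753 and ζ = 8.7/(2ω_n) = 0.7561.
%OS = 100·exp(−πζ/√(1−ζ²)) = 100·exp(−π·0.7561/√0.4283) = 2.65%.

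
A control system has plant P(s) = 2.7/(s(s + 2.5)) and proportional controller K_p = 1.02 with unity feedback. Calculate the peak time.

Closed-loop characteristic equation: s² + 2.5s + 2.754 = 0, so ω_n = 1.66 rad/s and ζ = 2.5/(2·1.66) = 0.7532.
Damped frequency ω_d = ω_n√(1−ζ²) = 1.092 rad/s, so peak time T_p = π/ω_d = 2.88 s.

T_p = 2.88 s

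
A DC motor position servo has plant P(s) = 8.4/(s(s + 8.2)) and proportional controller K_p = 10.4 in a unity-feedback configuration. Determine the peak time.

The closed-loop denominator s² + 8.2s + 87.36 gives ω_n = √87.36 = 9.347 and ζ = 8.2/(2ω_n) = 0.4387.
Damped frequency ω_d = ω_n√(1−ζ²) = 8.399 rad/s, so peak time T_p = π/ω_d = 0.374 s.

T_p = 0.374 s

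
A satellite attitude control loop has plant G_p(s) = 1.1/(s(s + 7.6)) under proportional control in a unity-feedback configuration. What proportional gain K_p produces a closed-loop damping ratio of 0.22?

K_p = 271

Closed-loop characteristic equation: s² + 7.6s + K_p·1.1 = 0.
So ω_n = √(1.1K_p) and 2ζω_n = 7.6, giving ζ = 7.6/(2√(1.1K_p)).
Setting ζ = 0.22: √(1.1K_p) = 7.6/(2·0.22) = 17.27, so K_p = 298.3/1.1 = 271.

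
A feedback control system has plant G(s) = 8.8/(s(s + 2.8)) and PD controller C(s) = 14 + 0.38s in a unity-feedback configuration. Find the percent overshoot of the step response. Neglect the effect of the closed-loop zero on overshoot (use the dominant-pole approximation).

40.5%

Forward path: (14 + 0.38s)·8.8/(s(s+2.8)). The closed-loop characteristic equation is s² + (2.8 + 8.8·0.38)s + 8.8·14 = 0.
That is s² + 6.144s + 123.2 = 0, so ω_n = 11.1 rad/s and ζ = 6.144/(2·11.1) = 0.2768.
%OS = 100·exp(−πζ/√(1−ζ²)) = 40.5%.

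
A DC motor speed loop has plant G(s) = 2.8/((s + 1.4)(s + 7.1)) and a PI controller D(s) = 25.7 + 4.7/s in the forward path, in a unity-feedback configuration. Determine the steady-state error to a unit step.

The open loop D(s)G(s) has a pole at the origin (type 1), so the static position error constant is infinite and e_ss = 1/(1+∞) = 0.

0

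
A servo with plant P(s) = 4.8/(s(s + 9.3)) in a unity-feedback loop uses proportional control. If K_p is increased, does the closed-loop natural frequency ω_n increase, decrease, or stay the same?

ω_n = √(4.8·K_p), which grows with K_p.

increase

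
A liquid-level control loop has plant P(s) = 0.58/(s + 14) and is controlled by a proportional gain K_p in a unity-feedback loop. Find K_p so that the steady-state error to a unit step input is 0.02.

K_p = 1180

The loop is type 0, so e_ss(step) = 1/(1 + K_pos) with K_pos = K_p·P(0).
P(0) = 0.04143. Require 1/(1 + K_p·0.04143) = 0.02, so 1 + 0.04143·K_p = 50.
K_p = (50 − 1)/0.04143 = 1180.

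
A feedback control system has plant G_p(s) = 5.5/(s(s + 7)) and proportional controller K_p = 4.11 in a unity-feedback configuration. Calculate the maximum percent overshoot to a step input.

The closed-loop denominator s² + 7s + 22.61 gives ω_n = √22.61 = 4.754 and ζ = 7/(2ω_n) = 0.7361.
%OS = 100·exp(−πζ/√(1−ζ²)) = 100·exp(−π·0.7361/√0.4581) = 3.28%.

3.28%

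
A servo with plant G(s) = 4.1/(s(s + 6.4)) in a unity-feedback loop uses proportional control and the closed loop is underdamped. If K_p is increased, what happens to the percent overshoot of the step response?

increase

Characteristic equation s² + 6.4s + K_p·4.1 = 0: raising K_p raises ω_n while 2ζω_n = 6.4 is fixed, so ζ falls and overshoot grows.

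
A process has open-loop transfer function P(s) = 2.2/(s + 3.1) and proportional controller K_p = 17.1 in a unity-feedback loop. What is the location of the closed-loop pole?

Closed-loop transfer function: T(s) = K_p·P(s)/(1 + K_p·P(s)) = 37.62/(s + 3.1 + 37.62) = 37.62/(s + 40.72).
The closed-loop pole is at s = −40.72.

s = -40.72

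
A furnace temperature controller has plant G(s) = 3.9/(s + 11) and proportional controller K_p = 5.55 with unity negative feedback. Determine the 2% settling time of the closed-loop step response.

Closed-loop transfer function: T(s) = K_p·G(s)/(1 + K_p·G(s)) = 21.64/(s + 11 + 21.64) = 21.64/(s + 32.64).
Time constant τ = 1/32.64 = 0.03063 s, so the 2% settling time is about 4τ = 0.123 s.

T_s ≈ 0.123 s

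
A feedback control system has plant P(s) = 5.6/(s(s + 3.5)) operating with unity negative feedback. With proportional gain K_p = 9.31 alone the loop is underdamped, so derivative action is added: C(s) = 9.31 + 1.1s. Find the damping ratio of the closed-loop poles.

ζ = 0.669

Forward path: (9.31 + 1.1s)·5.6/(s(s+3.5)). The closed-loop characteristic equation is s² + (3.5 + 5.6·1.1)s + 5.6·9.31 = 0.
That is s² + 9.66s + 52.14 = 0, so ω_n = 7.221 rad/s and ζ = 9.66/(2·7.221) = 0.6689.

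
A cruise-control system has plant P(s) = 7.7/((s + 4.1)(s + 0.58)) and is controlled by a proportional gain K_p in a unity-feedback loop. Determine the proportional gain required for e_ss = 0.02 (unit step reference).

For a type-0 loop with proportional control, e_ss = 1/(1 + K_p·P(0)).
P(0) = 3.238. Require 1/(1 + K_p·3.238) = 0.02, so 1 + 3.238·K_p = 50.
K_p = (50 − 1)/3.238 = 15.1.

K_p = 15.1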